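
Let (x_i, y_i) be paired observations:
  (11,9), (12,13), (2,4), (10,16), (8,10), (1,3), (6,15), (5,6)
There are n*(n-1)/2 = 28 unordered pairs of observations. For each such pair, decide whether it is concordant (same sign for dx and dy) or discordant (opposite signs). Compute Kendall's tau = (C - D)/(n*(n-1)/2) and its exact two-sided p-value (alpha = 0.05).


Step 1: Enumerate the 28 unordered pairs (i,j) with i<j and classify each by sign(x_j-x_i) * sign(y_j-y_i).
  (1,2):dx=+1,dy=+4->C; (1,3):dx=-9,dy=-5->C; (1,4):dx=-1,dy=+7->D; (1,5):dx=-3,dy=+1->D
  (1,6):dx=-10,dy=-6->C; (1,7):dx=-5,dy=+6->D; (1,8):dx=-6,dy=-3->C; (2,3):dx=-10,dy=-9->C
  (2,4):dx=-2,dy=+3->D; (2,5):dx=-4,dy=-3->C; (2,6):dx=-11,dy=-10->C; (2,7):dx=-6,dy=+2->D
  (2,8):dx=-7,dy=-7->C; (3,4):dx=+8,dy=+12->C; (3,5):dx=+6,dy=+6->C; (3,6):dx=-1,dy=-1->C
  (3,7):dx=+4,dy=+11->C; (3,8):dx=+3,dy=+2->C; (4,5):dx=-2,dy=-6->C; (4,6):dx=-9,dy=-13->C
  (4,7):dx=-4,dy=-1->C; (4,8):dx=-5,dy=-10->C; (5,6):dx=-7,dy=-7->C; (5,7):dx=-2,dy=+5->D
  (5,8):dx=-3,dy=-4->C; (6,7):dx=+5,dy=+12->C; (6,8):dx=+4,dy=+3->C; (7,8):dx=-1,dy=-9->C
Step 2: C = 22, D = 6, total pairs = 28.
Step 3: tau = (C - D)/(n(n-1)/2) = (22 - 6)/28 = 0.571429.
Step 4: Exact two-sided p-value (enumerate n! = 40320 permutations of y under H0): p = 0.061012.
Step 5: alpha = 0.05. fail to reject H0.

tau_b = 0.5714 (C=22, D=6), p = 0.061012, fail to reject H0.


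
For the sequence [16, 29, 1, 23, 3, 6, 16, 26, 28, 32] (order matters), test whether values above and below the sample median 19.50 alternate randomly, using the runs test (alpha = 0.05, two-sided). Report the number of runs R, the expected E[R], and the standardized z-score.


Step 1: Compute median = 19.50; label A = above, B = below.
Labels in order: BABABBBAAA  (n_A = 5, n_B = 5)
Step 2: Count runs R = 6.
Step 3: Under H0 (random ordering), E[R] = 2*n_A*n_B/(n_A+n_B) + 1 = 2*5*5/10 + 1 = 6.0000.
        Var[R] = 2*n_A*n_B*(2*n_A*n_B - n_A - n_B) / ((n_A+n_B)^2 * (n_A+n_B-1)) = 2000/900 = 2.2222.
        SD[R] = 1.4907.
Step 4: R = E[R], so z = 0 with no continuity correction.
Step 5: Two-sided p-value via normal approximation = 2*(1 - Phi(|z|)) = 1.000000.
Step 6: alpha = 0.05. fail to reject H0.

R = 6, z = 0.0000, p = 1.000000, fail to reject H0.


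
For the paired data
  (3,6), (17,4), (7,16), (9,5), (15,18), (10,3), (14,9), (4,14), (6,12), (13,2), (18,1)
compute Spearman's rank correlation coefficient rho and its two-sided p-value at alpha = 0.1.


Step 1: Rank x and y separately (midranks; no ties here).
rank(x): 3->1, 17->10, 7->4, 9->5, 15->9, 10->6, 14->8, 4->2, 6->3, 13->7, 18->11
rank(y): 6->6, 4->4, 16->10, 5->5, 18->11, 3->3, 9->7, 14->9, 12->8, 2->2, 1->1
Step 2: d_i = R_x(i) - R_y(i); compute d_i^2.
  (1-6)^2=25, (10-4)^2=36, (4-10)^2=36, (5-5)^2=0, (9-11)^2=4, (6-3)^2=9, (8-7)^2=1, (2-9)^2=49, (3-8)^2=25, (7-2)^2=25, (11-1)^2=100
sum(d^2) = 310.
Step 3: rho = 1 - 6*310 / (11*(11^2 - 1)) = 1 - 1860/1320 = -0.409091.
Step 4: Under H0, t = rho * sqrt((n-2)/(1-rho^2)) = -1.3450 ~ t(9).
Step 5: Two-sided p-value from the t-distribution with 9 df = 0.211545.
Step 6: alpha = 0.1. fail to reject H0.

rho = -0.4091, p = 0.211545, fail to reject H0 at alpha = 0.1.


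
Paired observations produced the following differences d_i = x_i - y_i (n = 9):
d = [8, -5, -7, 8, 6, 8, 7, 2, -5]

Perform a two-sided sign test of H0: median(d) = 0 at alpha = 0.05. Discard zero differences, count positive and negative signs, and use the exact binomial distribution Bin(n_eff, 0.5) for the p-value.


Step 1: Discard zero differences. Original n = 9; n_eff = number of nonzero differences = 9.
Nonzero differences (with sign): +8, -5, -7, +8, +6, +8, +7, +2, -5
Step 2: Count signs: positive = 6, negative = 3.
Step 3: Under H0: P(positive) = 0.5, so the number of positives S ~ Bin(9, 0.5).
Step 4: Two-sided exact p-value = sum of Bin(9,0.5) probabilities at or below the observed probability = 0.507812.
Step 5: alpha = 0.05. fail to reject H0.

n_eff = 9, pos = 6, neg = 3, p = 0.507812, fail to reject H0.


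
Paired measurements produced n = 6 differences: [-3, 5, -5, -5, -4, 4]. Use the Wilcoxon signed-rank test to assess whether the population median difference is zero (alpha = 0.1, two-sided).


Step 1: Drop any zero differences (none here) and take |d_i|.
|d| = [3, 5, 5, 5, 4, 4]
Step 2: Midrank |d_i| (ties get averaged ranks).
ranks: |3|->1, |5|->5, |5|->5, |5|->5, |4|->2.5, |4|->2.5
Step 3: Attach original signs; sum ranks with positive sign and with negative sign.
W+ = 5 + 2.5 = 7.5
W- = 1 + 5 + 5 + 2.5 = 13.5
(Check: W+ + W- = 21 should equal n(n+1)/2 = 21.)
Step 4: Test statistic W = min(W+, W-) = 7.5.
Step 5: Ties in |d|, so use the tie-corrected normal approximation.
        E[W] = n(n+1)/4 = 6*7/4 = 10.5.
        Tie groups: |d|=4 (t=2), |d|=5 (t=3); sum(t^3 - t) = 30.
        Var[W] = n(n+1)(2n+1)/24 - sum(t^3-t)/48 = 546/24 - 30/48 = 22.125.
        z = (W - E[W]) / sqrt(Var[W]) = (7.5 - 10.5) / 4.7037 = -0.6378.
        Two-sided p = 2*Phi(z) = 0.523609.
Step 6: alpha = 0.1. fail to reject H0.

W+ = 7.5, W- = 13.5, W = min = 7.5, p = 0.523609, fail to reject H0.


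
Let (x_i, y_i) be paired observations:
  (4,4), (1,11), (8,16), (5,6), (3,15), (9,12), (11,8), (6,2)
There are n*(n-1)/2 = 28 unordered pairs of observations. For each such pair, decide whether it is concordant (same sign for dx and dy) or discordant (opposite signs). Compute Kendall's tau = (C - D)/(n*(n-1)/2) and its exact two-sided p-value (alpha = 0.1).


Step 1: Enumerate the 28 unordered pairs (i,j) with i<j and classify each by sign(x_j-x_i) * sign(y_j-y_i).
  (1,2):dx=-3,dy=+7->D; (1,3):dx=+4,dy=+12->C; (1,4):dx=+1,dy=+2->C; (1,5):dx=-1,dy=+11->D
  (1,6):dx=+5,dy=+8->C; (1,7):dx=+7,dy=+4->C; (1,8):dx=+2,dy=-2->D; (2,3):dx=+7,dy=+5->C
  (2,4):dx=+4,dy=-5->D; (2,5):dx=+2,dy=+4->C; (2,6):dx=+8,dy=+1->C; (2,7):dx=+10,dy=-3->D
  (2,8):dx=+5,dy=-9->D; (3,4):dx=-3,dy=-10->C; (3,5):dx=-5,dy=-1->C; (3,6):dx=+1,dy=-4->D
  (3,7):dx=+3,dy=-8->D; (3,8):dx=-2,dy=-14->C; (4,5):dx=-2,dy=+9->D; (4,6):dx=+4,dy=+6->C
  (4,7):dx=+6,dy=+2->C; (4,8):dx=+1,dy=-4->D; (5,6):dx=+6,dy=-3->D; (5,7):dx=+8,dy=-7->D
  (5,8):dx=+3,dy=-13->D; (6,7):dx=+2,dy=-4->D; (6,8):dx=-3,dy=-10->C; (7,8):dx=-5,dy=-6->C
Step 2: C = 14, D = 14, total pairs = 28.
Step 3: tau = (C - D)/(n(n-1)/2) = (14 - 14)/28 = 0.000000.
Step 4: Exact two-sided p-value (enumerate n! = 40320 permutations of y under H0): p = 1.000000.
Step 5: alpha = 0.1. fail to reject H0.

tau_b = 0.0000 (C=14, D=14), p = 1.000000, fail to reject H0.


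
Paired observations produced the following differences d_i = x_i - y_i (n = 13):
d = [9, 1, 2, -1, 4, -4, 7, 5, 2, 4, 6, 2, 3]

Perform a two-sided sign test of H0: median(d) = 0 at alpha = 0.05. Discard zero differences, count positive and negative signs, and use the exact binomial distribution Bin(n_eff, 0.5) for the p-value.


Step 1: Discard zero differences. Original n = 13; n_eff = number of nonzero differences = 13.
Nonzero differences (with sign): +9, +1, +2, -1, +4, -4, +7, +5, +2, +4, +6, +2, +3
Step 2: Count signs: positive = 11, negative = 2.
Step 3: Under H0: P(positive) = 0.5, so the number of positives S ~ Bin(13, 0.5).
Step 4: Two-sided exact p-value = sum of Bin(13,0.5) probabilities at or below the observed probability = 0.022461.
Step 5: alpha = 0.05. reject H0.

n_eff = 13, pos = 11, neg = 2, p = 0.022461, reject H0.


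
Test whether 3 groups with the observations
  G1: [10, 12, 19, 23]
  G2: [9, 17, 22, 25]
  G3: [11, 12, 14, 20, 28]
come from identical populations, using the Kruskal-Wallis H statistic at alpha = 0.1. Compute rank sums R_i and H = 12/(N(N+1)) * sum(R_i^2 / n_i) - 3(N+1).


Step 1: Combine all N = 13 observations and assign midranks.
sorted (value, group, rank): (9,G2,1), (10,G1,2), (11,G3,3), (12,G1,4.5), (12,G3,4.5), (14,G3,6), (17,G2,7), (19,G1,8), (20,G3,9), (22,G2,10), (23,G1,11), (25,G2,12), (28,G3,13)
Step 2: Sum ranks within each group.
R_1 = 25.5 (n_1 = 4)
R_2 = 30 (n_2 = 4)
R_3 = 35.5 (n_3 = 5)
Step 3: H = 12/(N(N+1)) * sum(R_i^2/n_i) - 3(N+1)
     = 12/(13*14) * (25.5^2/4 + 30^2/4 + 35.5^2/5) - 3*14
     = 0.065934 * 639.612 - 42
     = 0.172253.
Step 4: Ties present; correction factor C = 1 - 6/(13^3 - 13) = 0.997253. Corrected H = 0.172253 / 0.997253 = 0.172727.
Step 5: Under H0, H ~ chi^2(2); p-value = 0.917261.
Step 6: alpha = 0.1. fail to reject H0.

H = 0.1727, df = 2, p = 0.917261, fail to reject H0.


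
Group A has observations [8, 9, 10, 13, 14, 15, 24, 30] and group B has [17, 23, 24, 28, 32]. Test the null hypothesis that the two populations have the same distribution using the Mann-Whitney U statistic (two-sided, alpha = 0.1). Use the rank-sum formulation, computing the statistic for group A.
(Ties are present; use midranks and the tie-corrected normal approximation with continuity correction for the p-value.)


Step 1: Combine and sort all 13 observations; assign midranks.
sorted (value, group): (8,X), (9,X), (10,X), (13,X), (14,X), (15,X), (17,Y), (23,Y), (24,X), (24,Y), (28,Y), (30,X), (32,Y)
ranks: 8->1, 9->2, 10->3, 13->4, 14->5, 15->6, 17->7, 23->8, 24->9.5, 24->9.5, 28->11, 30->12, 32->13
Step 2: Rank sum for X: R1 = 1 + 2 + 3 + 4 + 5 + 6 + 9.5 + 12 = 42.5.
Step 3: U_X = R1 - n1(n1+1)/2 = 42.5 - 8*9/2 = 42.5 - 36 = 6.5.
       U_Y = n1*n2 - U_X = 40 - 6.5 = 33.5.
Step 4: Ties are present, so use the tie-corrected normal approximation (with continuity correction) for the p-value.
Step 5: p-value = 0.056699; compare to alpha = 0.1. reject H0.

U_X = 6.5, p = 0.056699, reject H0 at alpha = 0.1.


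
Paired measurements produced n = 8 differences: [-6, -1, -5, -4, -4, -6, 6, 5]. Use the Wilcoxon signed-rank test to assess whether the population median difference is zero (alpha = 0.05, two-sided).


Step 1: Drop any zero differences (none here) and take |d_i|.
|d| = [6, 1, 5, 4, 4, 6, 6, 5]
Step 2: Midrank |d_i| (ties get averaged ranks).
ranks: |6|->7, |1|->1, |5|->4.5, |4|->2.5, |4|->2.5, |6|->7, |6|->7, |5|->4.5
Step 3: Attach original signs; sum ranks with positive sign and with negative sign.
W+ = 7 + 4.5 = 11.5
W- = 7 + 1 + 4.5 + 2.5 + 2.5 + 7 = 24.5
(Check: W+ + W- = 36 should equal n(n+1)/2 = 36.)
Step 4: Test statistic W = min(W+, W-) = 11.5.
Step 5: Ties in |d|, so use the tie-corrected normal approximation.
        E[W] = n(n+1)/4 = 8*9/4 = 18.
        Tie groups: |d|=4 (t=2), |d|=5 (t=2), |d|=6 (t=3); sum(t^3 - t) = 36.
        Var[W] = n(n+1)(2n+1)/24 - sum(t^3-t)/48 = 1224/24 - 36/48 = 50.25.
        z = (W - E[W]) / sqrt(Var[W]) = (11.5 - 18) / 7.0887 = -0.9169.
        Two-sided p = 2*Phi(z) = 0.359169.
Step 6: alpha = 0.05. fail to reject H0.

W+ = 11.5, W- = 24.5, W = min = 11.5, p = 0.359169, fail to reject H0.


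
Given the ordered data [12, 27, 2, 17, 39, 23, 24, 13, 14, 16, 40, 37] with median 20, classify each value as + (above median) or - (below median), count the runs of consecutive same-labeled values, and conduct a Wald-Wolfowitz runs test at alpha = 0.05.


Step 1: Compute median = 20; label A = above, B = below.
Labels in order: BABBAAABBBAA  (n_A = 6, n_B = 6)
Step 2: Count runs R = 6.
Step 3: Under H0 (random ordering), E[R] = 2*n_A*n_B/(n_A+n_B) + 1 = 2*6*6/12 + 1 = 7.0000.
        Var[R] = 2*n_A*n_B*(2*n_A*n_B - n_A - n_B) / ((n_A+n_B)^2 * (n_A+n_B-1)) = 4320/1584 = 2.7273.
        SD[R] = 1.6514.
Step 4: Continuity-corrected z = (R + 0.5 - E[R]) / SD[R] = (6 + 0.5 - 7.0000) / 1.6514 = -0.3028.
Step 5: Two-sided p-value via normal approximation = 2*(1 - Phi(|z|)) = 0.762069.
Step 6: alpha = 0.05. fail to reject H0.

R = 6, z = -0.3028, p = 0.762069, fail to reject H0.


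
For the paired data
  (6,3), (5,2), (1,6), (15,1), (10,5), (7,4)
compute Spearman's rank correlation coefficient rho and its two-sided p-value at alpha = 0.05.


Step 1: Rank x and y separately (midranks; no ties here).
rank(x): 6->3, 5->2, 1->1, 15->6, 10->5, 7->4
rank(y): 3->3, 2->2, 6->6, 1->1, 5->5, 4->4
Step 2: d_i = R_x(i) - R_y(i); compute d_i^2.
  (3-3)^2=0, (2-2)^2=0, (1-6)^2=25, (6-1)^2=25, (5-5)^2=0, (4-4)^2=0
sum(d^2) = 50.
Step 3: rho = 1 - 6*50 / (6*(6^2 - 1)) = 1 - 300/210 = -0.428571.
Step 4: Under H0, t = rho * sqrt((n-2)/(1-rho^2)) = -0.9487 ~ t(4).
Step 5: Two-sided p-value from the t-distribution with 4 df = 0.396501.
Step 6: alpha = 0.05. fail to reject H0.

rho = -0.4286, p = 0.396501, fail to reject H0 at alpha = 0.05.


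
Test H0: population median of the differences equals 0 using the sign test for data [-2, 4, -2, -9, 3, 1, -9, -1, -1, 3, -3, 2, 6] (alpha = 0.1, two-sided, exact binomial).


Step 1: Discard zero differences. Original n = 13; n_eff = number of nonzero differences = 13.
Nonzero differences (with sign): -2, +4, -2, -9, +3, +1, -9, -1, -1, +3, -3, +2, +6
Step 2: Count signs: positive = 6, negative = 7.
Step 3: Under H0: P(positive) = 0.5, so the number of positives S ~ Bin(13, 0.5).
Step 4: Two-sided exact p-value = sum of Bin(13,0.5) probabilities at or below the observed probability = 1.000000.
Step 5: alpha = 0.1. fail to reject H0.

n_eff = 13, pos = 6, neg = 7, p = 1.000000, fail to reject H0.


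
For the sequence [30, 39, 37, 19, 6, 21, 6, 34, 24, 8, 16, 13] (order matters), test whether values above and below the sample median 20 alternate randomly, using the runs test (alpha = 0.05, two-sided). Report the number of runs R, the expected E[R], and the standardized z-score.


Step 1: Compute median = 20; label A = above, B = below.
Labels in order: AAABBABAABBB  (n_A = 6, n_B = 6)
Step 2: Count runs R = 6.
Step 3: Under H0 (random ordering), E[R] = 2*n_A*n_B/(n_A+n_B) + 1 = 2*6*6/12 + 1 = 7.0000.
        Var[R] = 2*n_A*n_B*(2*n_A*n_B - n_A - n_B) / ((n_A+n_B)^2 * (n_A+n_B-1)) = 4320/1584 = 2.7273.
        SD[R] = 1.6514.
Step 4: Continuity-corrected z = (R + 0.5 - E[R]) / SD[R] = (6 + 0.5 - 7.0000) / 1.6514 = -0.3028.
Step 5: Two-sided p-value via normal approximation = 2*(1 - Phi(|z|)) = 0.762069.
Step 6: alpha = 0.05. fail to reject H0.

R = 6, z = -0.3028, p = 0.762069, fail to reject H0.


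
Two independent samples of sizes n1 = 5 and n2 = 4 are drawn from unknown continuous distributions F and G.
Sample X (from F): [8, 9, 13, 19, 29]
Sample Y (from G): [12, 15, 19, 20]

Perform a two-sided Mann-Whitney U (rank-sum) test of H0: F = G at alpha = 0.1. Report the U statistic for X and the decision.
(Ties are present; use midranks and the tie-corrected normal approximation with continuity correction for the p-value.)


Step 1: Combine and sort all 9 observations; assign midranks.
sorted (value, group): (8,X), (9,X), (12,Y), (13,X), (15,Y), (19,X), (19,Y), (20,Y), (29,X)
ranks: 8->1, 9->2, 12->3, 13->4, 15->5, 19->6.5, 19->6.5, 20->8, 29->9
Step 2: Rank sum for X: R1 = 1 + 2 + 4 + 6.5 + 9 = 22.5.
Step 3: U_X = R1 - n1(n1+1)/2 = 22.5 - 5*6/2 = 22.5 - 15 = 7.5.
       U_Y = n1*n2 - U_X = 20 - 7.5 = 12.5.
Step 4: Ties are present, so use the tie-corrected normal approximation (with continuity correction) for the p-value.
Step 5: p-value = 0.622753; compare to alpha = 0.1. fail to reject H0.

U_X = 7.5, p = 0.622753, fail to reject H0 at alpha = 0.1.


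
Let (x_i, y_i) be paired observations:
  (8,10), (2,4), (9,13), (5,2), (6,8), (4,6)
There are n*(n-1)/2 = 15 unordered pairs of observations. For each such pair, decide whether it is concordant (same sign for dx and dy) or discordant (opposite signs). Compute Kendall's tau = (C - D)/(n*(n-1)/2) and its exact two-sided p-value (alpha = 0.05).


Step 1: Enumerate the 15 unordered pairs (i,j) with i<j and classify each by sign(x_j-x_i) * sign(y_j-y_i).
  (1,2):dx=-6,dy=-6->C; (1,3):dx=+1,dy=+3->C; (1,4):dx=-3,dy=-8->C; (1,5):dx=-2,dy=-2->C
  (1,6):dx=-4,dy=-4->C; (2,3):dx=+7,dy=+9->C; (2,4):dx=+3,dy=-2->D; (2,5):dx=+4,dy=+4->C
  (2,6):dx=+2,dy=+2->C; (3,4):dx=-4,dy=-11->C; (3,5):dx=-3,dy=-5->C; (3,6):dx=-5,dy=-7->C
  (4,5):dx=+1,dy=+6->C; (4,6):dx=-1,dy=+4->D; (5,6):dx=-2,dy=-2->C
Step 2: C = 13, D = 2, total pairs = 15.
Step 3: tau = (C - D)/(n(n-1)/2) = (13 - 2)/15 = 0.733333.
Step 4: Exact two-sided p-value (enumerate n! = 720 permutations of y under H0): p = 0.055556.
Step 5: alpha = 0.05. fail to reject H0.

tau_b = 0.7333 (C=13, D=2), p = 0.055556, fail to reject H0.


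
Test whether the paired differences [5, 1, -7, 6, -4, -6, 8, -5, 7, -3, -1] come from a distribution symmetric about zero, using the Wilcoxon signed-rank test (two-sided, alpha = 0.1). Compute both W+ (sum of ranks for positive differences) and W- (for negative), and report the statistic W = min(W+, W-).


Step 1: Drop any zero differences (none here) and take |d_i|.
|d| = [5, 1, 7, 6, 4, 6, 8, 5, 7, 3, 1]
Step 2: Midrank |d_i| (ties get averaged ranks).
ranks: |5|->5.5, |1|->1.5, |7|->9.5, |6|->7.5, |4|->4, |6|->7.5, |8|->11, |5|->5.5, |7|->9.5, |3|->3, |1|->1.5
Step 3: Attach original signs; sum ranks with positive sign and with negative sign.
W+ = 5.5 + 1.5 + 7.5 + 11 + 9.5 = 35
W- = 9.5 + 4 + 7.5 + 5.5 + 3 + 1.5 = 31
(Check: W+ + W- = 66 should equal n(n+1)/2 = 66.)
Step 4: Test statistic W = min(W+, W-) = 31.
Step 5: Ties in |d|, so use the tie-corrected normal approximation.
        E[W] = n(n+1)/4 = 11*12/4 = 33.
        Tie groups: |d|=1 (t=2), |d|=5 (t=2), |d|=6 (t=2), |d|=7 (t=2); sum(t^3 - t) = 24.
        Var[W] = n(n+1)(2n+1)/24 - sum(t^3-t)/48 = 3036/24 - 24/48 = 126.
        z = (W - E[W]) / sqrt(Var[W]) = (31 - 33) / 11.2250 = -0.1782.
        Two-sided p = 2*Phi(z) = 0.858586.
Step 6: alpha = 0.1. fail to reject H0.

W+ = 35, W- = 31, W = min = 31, p = 0.858586, fail to reject H0.


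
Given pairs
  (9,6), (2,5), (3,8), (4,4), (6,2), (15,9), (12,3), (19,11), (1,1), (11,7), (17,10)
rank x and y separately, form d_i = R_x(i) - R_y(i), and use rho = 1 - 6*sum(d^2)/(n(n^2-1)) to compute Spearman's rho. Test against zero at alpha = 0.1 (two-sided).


Step 1: Rank x and y separately (midranks; no ties here).
rank(x): 9->6, 2->2, 3->3, 4->4, 6->5, 15->9, 12->8, 19->11, 1->1, 11->7, 17->10
rank(y): 6->6, 5->5, 8->8, 4->4, 2->2, 9->9, 3->3, 11->11, 1->1, 7->7, 10->10
Step 2: d_i = R_x(i) - R_y(i); compute d_i^2.
  (6-6)^2=0, (2-5)^2=9, (3-8)^2=25, (4-4)^2=0, (5-2)^2=9, (9-9)^2=0, (8-3)^2=25, (11-11)^2=0, (1-1)^2=0, (7-7)^2=0, (10-10)^2=0
sum(d^2) = 68.
Step 3: rho = 1 - 6*68 / (11*(11^2 - 1)) = 1 - 408/1320 = 0.690909.
Step 4: Under H0, t = rho * sqrt((n-2)/(1-rho^2)) = 2.8671 ~ t(9).
Step 5: Two-sided p-value from the t-distribution with 9 df = 0.018565.
Step 6: alpha = 0.1. reject H0.

rho = 0.6909, p = 0.018565, reject H0 at alpha = 0.1.


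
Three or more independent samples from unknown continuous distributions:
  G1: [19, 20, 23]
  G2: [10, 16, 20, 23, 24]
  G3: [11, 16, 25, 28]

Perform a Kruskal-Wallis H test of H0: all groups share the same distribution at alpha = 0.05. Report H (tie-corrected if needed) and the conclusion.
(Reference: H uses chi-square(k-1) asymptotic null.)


Step 1: Combine all N = 12 observations and assign midranks.
sorted (value, group, rank): (10,G2,1), (11,G3,2), (16,G2,3.5), (16,G3,3.5), (19,G1,5), (20,G1,6.5), (20,G2,6.5), (23,G1,8.5), (23,G2,8.5), (24,G2,10), (25,G3,11), (28,G3,12)
Step 2: Sum ranks within each group.
R_1 = 20 (n_1 = 3)
R_2 = 29.5 (n_2 = 5)
R_3 = 28.5 (n_3 = 4)
Step 3: H = 12/(N(N+1)) * sum(R_i^2/n_i) - 3(N+1)
     = 12/(12*13) * (20^2/3 + 29.5^2/5 + 28.5^2/4) - 3*13
     = 0.076923 * 510.446 - 39
     = 0.265064.
Step 4: Ties present; correction factor C = 1 - 18/(12^3 - 12) = 0.989510. Corrected H = 0.265064 / 0.989510 = 0.267874.
Step 5: Under H0, H ~ chi^2(2); p-value = 0.874645.
Step 6: alpha = 0.05. fail to reject H0.

H = 0.2679, df = 2, p = 0.874645, fail to reject H0.


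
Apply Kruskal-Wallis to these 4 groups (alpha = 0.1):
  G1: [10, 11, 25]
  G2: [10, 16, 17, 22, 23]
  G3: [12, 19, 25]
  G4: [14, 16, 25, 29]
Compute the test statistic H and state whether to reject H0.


Step 1: Combine all N = 15 observations and assign midranks.
sorted (value, group, rank): (10,G1,1.5), (10,G2,1.5), (11,G1,3), (12,G3,4), (14,G4,5), (16,G2,6.5), (16,G4,6.5), (17,G2,8), (19,G3,9), (22,G2,10), (23,G2,11), (25,G1,13), (25,G3,13), (25,G4,13), (29,G4,15)
Step 2: Sum ranks within each group.
R_1 = 17.5 (n_1 = 3)
R_2 = 37 (n_2 = 5)
R_3 = 26 (n_3 = 3)
R_4 = 39.5 (n_4 = 4)
Step 3: H = 12/(N(N+1)) * sum(R_i^2/n_i) - 3(N+1)
     = 12/(15*16) * (17.5^2/3 + 37^2/5 + 26^2/3 + 39.5^2/4) - 3*16
     = 0.050000 * 991.279 - 48
     = 1.563958.
Step 4: Ties present; correction factor C = 1 - 36/(15^3 - 15) = 0.989286. Corrected H = 1.563958 / 0.989286 = 1.580897.
Step 5: Under H0, H ~ chi^2(3); p-value = 0.663729.
Step 6: alpha = 0.1. fail to reject H0.

H = 1.5809, df = 3, p = 0.663729, fail to reject H0.


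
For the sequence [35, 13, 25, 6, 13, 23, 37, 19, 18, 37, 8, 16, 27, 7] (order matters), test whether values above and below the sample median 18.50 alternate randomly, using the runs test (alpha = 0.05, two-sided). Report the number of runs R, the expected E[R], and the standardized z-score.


Step 1: Compute median = 18.50; label A = above, B = below.
Labels in order: ABABBAAABABBAB  (n_A = 7, n_B = 7)
Step 2: Count runs R = 10.
Step 3: Under H0 (random ordering), E[R] = 2*n_A*n_B/(n_A+n_B) + 1 = 2*7*7/14 + 1 = 8.0000.
        Var[R] = 2*n_A*n_B*(2*n_A*n_B - n_A - n_B) / ((n_A+n_B)^2 * (n_A+n_B-1)) = 8232/2548 = 3.2308.
        SD[R] = 1.7974.
Step 4: Continuity-corrected z = (R - 0.5 - E[R]) / SD[R] = (10 - 0.5 - 8.0000) / 1.7974 = 0.8345.
Step 5: Two-sided p-value via normal approximation = 2*(1 - Phi(|z|)) = 0.403986.
Step 6: alpha = 0.05. fail to reject H0.

R = 10, z = 0.8345, p = 0.403986, fail to reject H0.


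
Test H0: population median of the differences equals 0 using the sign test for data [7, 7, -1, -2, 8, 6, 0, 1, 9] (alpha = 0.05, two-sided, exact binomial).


Step 1: Discard zero differences. Original n = 9; n_eff = number of nonzero differences = 8.
Nonzero differences (with sign): +7, +7, -1, -2, +8, +6, +1, +9
Step 2: Count signs: positive = 6, negative = 2.
Step 3: Under H0: P(positive) = 0.5, so the number of positives S ~ Bin(8, 0.5).
Step 4: Two-sided exact p-value = sum of Bin(8,0.5) probabilities at or below the observed probability = 0.289062.
Step 5: alpha = 0.05. fail to reject H0.

n_eff = 8, pos = 6, neg = 2, p = 0.289062, fail to reject H0.


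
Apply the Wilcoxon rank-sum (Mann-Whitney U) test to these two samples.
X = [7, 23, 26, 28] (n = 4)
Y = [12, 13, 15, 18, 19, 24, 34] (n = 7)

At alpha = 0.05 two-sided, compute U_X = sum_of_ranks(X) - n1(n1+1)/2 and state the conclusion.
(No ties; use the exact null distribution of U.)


Step 1: Combine and sort all 11 observations; assign midranks.
sorted (value, group): (7,X), (12,Y), (13,Y), (15,Y), (18,Y), (19,Y), (23,X), (24,Y), (26,X), (28,X), (34,Y)
ranks: 7->1, 12->2, 13->3, 15->4, 18->5, 19->6, 23->7, 24->8, 26->9, 28->10, 34->11
Step 2: Rank sum for X: R1 = 1 + 7 + 9 + 10 = 27.
Step 3: U_X = R1 - n1(n1+1)/2 = 27 - 4*5/2 = 27 - 10 = 17.
       U_Y = n1*n2 - U_X = 28 - 17 = 11.
Step 4: No ties, so the exact null distribution of U (based on enumerating the C(11,4) = 330 equally likely rank assignments) gives the two-sided p-value.
Step 5: p-value = 0.648485; compare to alpha = 0.05. fail to reject H0.

U_X = 17, p = 0.648485, fail to reject H0 at alpha = 0.05.


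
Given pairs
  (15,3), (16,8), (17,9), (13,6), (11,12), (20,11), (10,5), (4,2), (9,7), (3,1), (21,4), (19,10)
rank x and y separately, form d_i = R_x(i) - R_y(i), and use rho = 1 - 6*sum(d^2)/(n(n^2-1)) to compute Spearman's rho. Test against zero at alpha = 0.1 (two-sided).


Step 1: Rank x and y separately (midranks; no ties here).
rank(x): 15->7, 16->8, 17->9, 13->6, 11->5, 20->11, 10->4, 4->2, 9->3, 3->1, 21->12, 19->10
rank(y): 3->3, 8->8, 9->9, 6->6, 12->12, 11->11, 5->5, 2->2, 7->7, 1->1, 4->4, 10->10
Step 2: d_i = R_x(i) - R_y(i); compute d_i^2.
  (7-3)^2=16, (8-8)^2=0, (9-9)^2=0, (6-6)^2=0, (5-12)^2=49, (11-11)^2=0, (4-5)^2=1, (2-2)^2=0, (3-7)^2=16, (1-1)^2=0, (12-4)^2=64, (10-10)^2=0
sum(d^2) = 146.
Step 3: rho = 1 - 6*146 / (12*(12^2 - 1)) = 1 - 876/1716 = 0.489510.
Step 4: Under H0, t = rho * sqrt((n-2)/(1-rho^2)) = 1.7752 ~ t(10).
Step 5: Two-sided p-value from the t-distribution with 10 df = 0.106252.
Step 6: alpha = 0.1. fail to reject H0.

rho = 0.4895, p = 0.106252, fail to reject H0 at alpha = 0.1.


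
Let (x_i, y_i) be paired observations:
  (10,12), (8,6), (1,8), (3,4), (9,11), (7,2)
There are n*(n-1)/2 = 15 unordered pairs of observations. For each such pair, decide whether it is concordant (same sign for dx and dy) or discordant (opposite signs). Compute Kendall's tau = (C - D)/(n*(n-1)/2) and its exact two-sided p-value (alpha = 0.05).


Step 1: Enumerate the 15 unordered pairs (i,j) with i<j and classify each by sign(x_j-x_i) * sign(y_j-y_i).
  (1,2):dx=-2,dy=-6->C; (1,3):dx=-9,dy=-4->C; (1,4):dx=-7,dy=-8->C; (1,5):dx=-1,dy=-1->C
  (1,6):dx=-3,dy=-10->C; (2,3):dx=-7,dy=+2->D; (2,4):dx=-5,dy=-2->C; (2,5):dx=+1,dy=+5->C
  (2,6):dx=-1,dy=-4->C; (3,4):dx=+2,dy=-4->D; (3,5):dx=+8,dy=+3->C; (3,6):dx=+6,dy=-6->D
  (4,5):dx=+6,dy=+7->C; (4,6):dx=+4,dy=-2->D; (5,6):dx=-2,dy=-9->C
Step 2: C = 11, D = 4, total pairs = 15.
Step 3: tau = (C - D)/(n(n-1)/2) = (11 - 4)/15 = 0.466667.
Step 4: Exact two-sided p-value (enumerate n! = 720 permutations of y under H0): p = 0.272222.
Step 5: alpha = 0.05. fail to reject H0.

tau_b = 0.4667 (C=11, D=4), p = 0.272222, fail to reject H0.


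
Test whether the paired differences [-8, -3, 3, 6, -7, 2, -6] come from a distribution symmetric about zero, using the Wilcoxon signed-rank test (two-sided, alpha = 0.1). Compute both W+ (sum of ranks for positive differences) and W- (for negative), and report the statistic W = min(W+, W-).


Step 1: Drop any zero differences (none here) and take |d_i|.
|d| = [8, 3, 3, 6, 7, 2, 6]
Step 2: Midrank |d_i| (ties get averaged ranks).
ranks: |8|->7, |3|->2.5, |3|->2.5, |6|->4.5, |7|->6, |2|->1, |6|->4.5
Step 3: Attach original signs; sum ranks with positive sign and with negative sign.
W+ = 2.5 + 4.5 + 1 = 8
W- = 7 + 2.5 + 6 + 4.5 = 20
(Check: W+ + W- = 28 should equal n(n+1)/2 = 28.)
Step 4: Test statistic W = min(W+, W-) = 8.
Step 5: Ties in |d|, so use the tie-corrected normal approximation.
        E[W] = n(n+1)/4 = 7*8/4 = 14.
        Tie groups: |d|=3 (t=2), |d|=6 (t=2); sum(t^3 - t) = 12.
        Var[W] = n(n+1)(2n+1)/24 - sum(t^3-t)/48 = 840/24 - 12/48 = 34.75.
        z = (W - E[W]) / sqrt(Var[W]) = (8 - 14) / 5.8949 = -1.0178.
        Two-sided p = 2*Phi(z) = 0.308760.
Step 6: alpha = 0.1. fail to reject H0.

W+ = 8, W- = 20, W = min = 8, p = 0.308760, fail to reject H0.


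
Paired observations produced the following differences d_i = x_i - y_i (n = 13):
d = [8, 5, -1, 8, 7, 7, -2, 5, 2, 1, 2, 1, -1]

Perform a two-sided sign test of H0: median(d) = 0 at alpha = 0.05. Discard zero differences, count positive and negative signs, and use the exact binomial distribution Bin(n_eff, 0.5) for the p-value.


Step 1: Discard zero differences. Original n = 13; n_eff = number of nonzero differences = 13.
Nonzero differences (with sign): +8, +5, -1, +8, +7, +7, -2, +5, +2, +1, +2, +1, -1
Step 2: Count signs: positive = 10, negative = 3.
Step 3: Under H0: P(positive) = 0.5, so the number of positives S ~ Bin(13, 0.5).
Step 4: Two-sided exact p-value = sum of Bin(13,0.5) probabilities at or below the observed probability = 0.092285.
Step 5: alpha = 0.05. fail to reject H0.

n_eff = 13, pos = 10, neg = 3, p = 0.092285, fail to reject H0.


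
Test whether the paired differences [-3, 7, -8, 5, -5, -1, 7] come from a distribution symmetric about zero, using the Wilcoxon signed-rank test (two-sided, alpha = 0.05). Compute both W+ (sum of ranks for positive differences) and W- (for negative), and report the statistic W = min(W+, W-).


Step 1: Drop any zero differences (none here) and take |d_i|.
|d| = [3, 7, 8, 5, 5, 1, 7]
Step 2: Midrank |d_i| (ties get averaged ranks).
ranks: |3|->2, |7|->5.5, |8|->7, |5|->3.5, |5|->3.5, |1|->1, |7|->5.5
Step 3: Attach original signs; sum ranks with positive sign and with negative sign.
W+ = 5.5 + 3.5 + 5.5 = 14.5
W- = 2 + 7 + 3.5 + 1 = 13.5
(Check: W+ + W- = 28 should equal n(n+1)/2 = 28.)
Step 4: Test statistic W = min(W+, W-) = 13.5.
Step 5: Ties in |d|, so use the tie-corrected normal approximation.
        E[W] = n(n+1)/4 = 7*8/4 = 14.
        Tie groups: |d|=5 (t=2), |d|=7 (t=2); sum(t^3 - t) = 12.
        Var[W] = n(n+1)(2n+1)/24 - sum(t^3-t)/48 = 840/24 - 12/48 = 34.75.
        z = (W - E[W]) / sqrt(Var[W]) = (13.5 - 14) / 5.8949 = -0.0848.
        Two-sided p = 2*Phi(z) = 0.932405.
Step 6: alpha = 0.05. fail to reject H0.

W+ = 14.5, W- = 13.5, W = min = 13.5, p = 0.932405, fail to reject H0.


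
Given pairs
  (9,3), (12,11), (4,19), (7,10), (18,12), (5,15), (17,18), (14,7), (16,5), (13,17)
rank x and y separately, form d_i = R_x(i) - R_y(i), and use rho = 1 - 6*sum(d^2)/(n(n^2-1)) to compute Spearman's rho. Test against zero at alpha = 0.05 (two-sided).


Step 1: Rank x and y separately (midranks; no ties here).
rank(x): 9->4, 12->5, 4->1, 7->3, 18->10, 5->2, 17->9, 14->7, 16->8, 13->6
rank(y): 3->1, 11->5, 19->10, 10->4, 12->6, 15->7, 18->9, 7->3, 5->2, 17->8
Step 2: d_i = R_x(i) - R_y(i); compute d_i^2.
  (4-1)^2=9, (5-5)^2=0, (1-10)^2=81, (3-4)^2=1, (10-6)^2=16, (2-7)^2=25, (9-9)^2=0, (7-3)^2=16, (8-2)^2=36, (6-8)^2=4
sum(d^2) = 188.
Step 3: rho = 1 - 6*188 / (10*(10^2 - 1)) = 1 - 1128/990 = -0.139394.
Step 4: Under H0, t = rho * sqrt((n-2)/(1-rho^2)) = -0.3982 ~ t(8).
Step 5: Two-sided p-value from the t-distribution with 8 df = 0.700932.
Step 6: alpha = 0.05. fail to reject H0.

rho = -0.1394, p = 0.700932, fail to reject H0 at alpha = 0.05.


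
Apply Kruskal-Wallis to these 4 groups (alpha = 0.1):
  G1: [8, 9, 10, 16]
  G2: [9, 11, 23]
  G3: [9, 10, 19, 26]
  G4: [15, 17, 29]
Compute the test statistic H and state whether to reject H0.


Step 1: Combine all N = 14 observations and assign midranks.
sorted (value, group, rank): (8,G1,1), (9,G1,3), (9,G2,3), (9,G3,3), (10,G1,5.5), (10,G3,5.5), (11,G2,7), (15,G4,8), (16,G1,9), (17,G4,10), (19,G3,11), (23,G2,12), (26,G3,13), (29,G4,14)
Step 2: Sum ranks within each group.
R_1 = 18.5 (n_1 = 4)
R_2 = 22 (n_2 = 3)
R_3 = 32.5 (n_3 = 4)
R_4 = 32 (n_4 = 3)
Step 3: H = 12/(N(N+1)) * sum(R_i^2/n_i) - 3(N+1)
     = 12/(14*15) * (18.5^2/4 + 22^2/3 + 32.5^2/4 + 32^2/3) - 3*15
     = 0.057143 * 852.292 - 45
     = 3.702381.
Step 4: Ties present; correction factor C = 1 - 30/(14^3 - 14) = 0.989011. Corrected H = 3.702381 / 0.989011 = 3.743519.
Step 5: Under H0, H ~ chi^2(3); p-value = 0.290525.
Step 6: alpha = 0.1. fail to reject H0.

H = 3.7435, df = 3, p = 0.290525, fail to reject H0.


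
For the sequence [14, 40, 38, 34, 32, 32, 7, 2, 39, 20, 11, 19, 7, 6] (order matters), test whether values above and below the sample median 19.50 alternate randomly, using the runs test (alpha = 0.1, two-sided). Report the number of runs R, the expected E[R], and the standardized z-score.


Step 1: Compute median = 19.50; label A = above, B = below.
Labels in order: BAAAAABBAABBBB  (n_A = 7, n_B = 7)
Step 2: Count runs R = 5.
Step 3: Under H0 (random ordering), E[R] = 2*n_A*n_B/(n_A+n_B) + 1 = 2*7*7/14 + 1 = 8.0000.
        Var[R] = 2*n_A*n_B*(2*n_A*n_B - n_A - n_B) / ((n_A+n_B)^2 * (n_A+n_B-1)) = 8232/2548 = 3.2308.
        SD[R] = 1.7974.
Step 4: Continuity-corrected z = (R + 0.5 - E[R]) / SD[R] = (5 + 0.5 - 8.0000) / 1.7974 = -1.3909.
Step 5: Two-sided p-value via normal approximation = 2*(1 - Phi(|z|)) = 0.164264.
Step 6: alpha = 0.1. fail to reject H0.

R = 5, z = -1.3909, p = 0.164264, fail to reject H0.


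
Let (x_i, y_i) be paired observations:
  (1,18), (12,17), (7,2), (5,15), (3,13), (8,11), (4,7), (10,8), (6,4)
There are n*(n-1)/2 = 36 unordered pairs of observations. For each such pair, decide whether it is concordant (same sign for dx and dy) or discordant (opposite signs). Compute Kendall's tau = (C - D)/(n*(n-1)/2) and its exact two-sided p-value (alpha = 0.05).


Step 1: Enumerate the 36 unordered pairs (i,j) with i<j and classify each by sign(x_j-x_i) * sign(y_j-y_i).
  (1,2):dx=+11,dy=-1->D; (1,3):dx=+6,dy=-16->D; (1,4):dx=+4,dy=-3->D; (1,5):dx=+2,dy=-5->D
  (1,6):dx=+7,dy=-7->D; (1,7):dx=+3,dy=-11->D; (1,8):dx=+9,dy=-10->D; (1,9):dx=+5,dy=-14->D
  (2,3):dx=-5,dy=-15->C; (2,4):dx=-7,dy=-2->C; (2,5):dx=-9,dy=-4->C; (2,6):dx=-4,dy=-6->C
  (2,7):dx=-8,dy=-10->C; (2,8):dx=-2,dy=-9->C; (2,9):dx=-6,dy=-13->C; (3,4):dx=-2,dy=+13->D
  (3,5):dx=-4,dy=+11->D; (3,6):dx=+1,dy=+9->C; (3,7):dx=-3,dy=+5->D; (3,8):dx=+3,dy=+6->C
  (3,9):dx=-1,dy=+2->D; (4,5):dx=-2,dy=-2->C; (4,6):dx=+3,dy=-4->D; (4,7):dx=-1,dy=-8->C
  (4,8):dx=+5,dy=-7->D; (4,9):dx=+1,dy=-11->D; (5,6):dx=+5,dy=-2->D; (5,7):dx=+1,dy=-6->D
  (5,8):dx=+7,dy=-5->D; (5,9):dx=+3,dy=-9->D; (6,7):dx=-4,dy=-4->C; (6,8):dx=+2,dy=-3->D
  (6,9):dx=-2,dy=-7->C; (7,8):dx=+6,dy=+1->C; (7,9):dx=+2,dy=-3->D; (8,9):dx=-4,dy=-4->C
Step 2: C = 15, D = 21, total pairs = 36.
Step 3: tau = (C - D)/(n(n-1)/2) = (15 - 21)/36 = -0.166667.
Step 4: Exact two-sided p-value (enumerate n! = 362880 permutations of y under H0): p = 0.612202.
Step 5: alpha = 0.05. fail to reject H0.

tau_b = -0.1667 (C=15, D=21), p = 0.612202, fail to reject H0.


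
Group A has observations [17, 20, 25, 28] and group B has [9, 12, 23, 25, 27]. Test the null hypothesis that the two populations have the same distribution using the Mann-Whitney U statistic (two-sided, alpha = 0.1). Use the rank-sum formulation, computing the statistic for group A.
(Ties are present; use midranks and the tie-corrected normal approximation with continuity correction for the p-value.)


Step 1: Combine and sort all 9 observations; assign midranks.
sorted (value, group): (9,Y), (12,Y), (17,X), (20,X), (23,Y), (25,X), (25,Y), (27,Y), (28,X)
ranks: 9->1, 12->2, 17->3, 20->4, 23->5, 25->6.5, 25->6.5, 27->8, 28->9
Step 2: Rank sum for X: R1 = 3 + 4 + 6.5 + 9 = 22.5.
Step 3: U_X = R1 - n1(n1+1)/2 = 22.5 - 4*5/2 = 22.5 - 10 = 12.5.
       U_Y = n1*n2 - U_X = 20 - 12.5 = 7.5.
Step 4: Ties are present, so use the tie-corrected normal approximation (with continuity correction) for the p-value.
Step 5: p-value = 0.622753; compare to alpha = 0.1. fail to reject H0.

U_X = 12.5, p = 0.622753, fail to reject H0 at alpha = 0.1.


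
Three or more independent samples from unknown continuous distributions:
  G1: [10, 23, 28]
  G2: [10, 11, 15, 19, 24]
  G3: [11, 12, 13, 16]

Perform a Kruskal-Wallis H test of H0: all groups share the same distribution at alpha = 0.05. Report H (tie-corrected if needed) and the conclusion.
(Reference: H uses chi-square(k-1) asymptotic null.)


Step 1: Combine all N = 12 observations and assign midranks.
sorted (value, group, rank): (10,G1,1.5), (10,G2,1.5), (11,G2,3.5), (11,G3,3.5), (12,G3,5), (13,G3,6), (15,G2,7), (16,G3,8), (19,G2,9), (23,G1,10), (24,G2,11), (28,G1,12)
Step 2: Sum ranks within each group.
R_1 = 23.5 (n_1 = 3)
R_2 = 32 (n_2 = 5)
R_3 = 22.5 (n_3 = 4)
Step 3: H = 12/(N(N+1)) * sum(R_i^2/n_i) - 3(N+1)
     = 12/(12*13) * (23.5^2/3 + 32^2/5 + 22.5^2/4) - 3*13
     = 0.076923 * 515.446 - 39
     = 0.649679.
Step 4: Ties present; correction factor C = 1 - 12/(12^3 - 12) = 0.993007. Corrected H = 0.649679 / 0.993007 = 0.654255.
Step 5: Under H0, H ~ chi^2(2); p-value = 0.720992.
Step 6: alpha = 0.05. fail to reject H0.

H = 0.6543, df = 2, p = 0.720992, fail to reject H0.


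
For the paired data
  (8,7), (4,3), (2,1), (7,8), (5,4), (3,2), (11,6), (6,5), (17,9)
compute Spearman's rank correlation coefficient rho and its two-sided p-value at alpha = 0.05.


Step 1: Rank x and y separately (midranks; no ties here).
rank(x): 8->7, 4->3, 2->1, 7->6, 5->4, 3->2, 11->8, 6->5, 17->9
rank(y): 7->7, 3->3, 1->1, 8->8, 4->4, 2->2, 6->6, 5->5, 9->9
Step 2: d_i = R_x(i) - R_y(i); compute d_i^2.
  (7-7)^2=0, (3-3)^2=0, (1-1)^2=0, (6-8)^2=4, (4-4)^2=0, (2-2)^2=0, (8-6)^2=4, (5-5)^2=0, (9-9)^2=0
sum(d^2) = 8.
Step 3: rho = 1 - 6*8 / (9*(9^2 - 1)) = 1 - 48/720 = 0.933333.
Step 4: Under H0, t = rho * sqrt((n-2)/(1-rho^2)) = 6.8783 ~ t(7).
Step 5: Two-sided p-value from the t-distribution with 7 df = 0.000236.
Step 6: alpha = 0.05. reject H0.

rho = 0.9333, p = 0.000236, reject H0 at alpha = 0.05.


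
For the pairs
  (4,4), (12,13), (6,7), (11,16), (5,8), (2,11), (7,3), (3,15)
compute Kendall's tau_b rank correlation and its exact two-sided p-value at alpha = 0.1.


Step 1: Enumerate the 28 unordered pairs (i,j) with i<j and classify each by sign(x_j-x_i) * sign(y_j-y_i).
  (1,2):dx=+8,dy=+9->C; (1,3):dx=+2,dy=+3->C; (1,4):dx=+7,dy=+12->C; (1,5):dx=+1,dy=+4->C
  (1,6):dx=-2,dy=+7->D; (1,7):dx=+3,dy=-1->D; (1,8):dx=-1,dy=+11->D; (2,3):dx=-6,dy=-6->C
  (2,4):dx=-1,dy=+3->D; (2,5):dx=-7,dy=-5->C; (2,6):dx=-10,dy=-2->C; (2,7):dx=-5,dy=-10->C
  (2,8):dx=-9,dy=+2->D; (3,4):dx=+5,dy=+9->C; (3,5):dx=-1,dy=+1->D; (3,6):dx=-4,dy=+4->D
  (3,7):dx=+1,dy=-4->D; (3,8):dx=-3,dy=+8->D; (4,5):dx=-6,dy=-8->C; (4,6):dx=-9,dy=-5->C
  (4,7):dx=-4,dy=-13->C; (4,8):dx=-8,dy=-1->C; (5,6):dx=-3,dy=+3->D; (5,7):dx=+2,dy=-5->D
  (5,8):dx=-2,dy=+7->D; (6,7):dx=+5,dy=-8->D; (6,8):dx=+1,dy=+4->C; (7,8):dx=-4,dy=+12->D
Step 2: C = 14, D = 14, total pairs = 28.
Step 3: tau = (C - D)/(n(n-1)/2) = (14 - 14)/28 = 0.000000.
Step 4: Exact two-sided p-value (enumerate n! = 40320 permutations of y under H0): p = 1.000000.
Step 5: alpha = 0.1. fail to reject H0.

tau_b = 0.0000 (C=14, D=14), p = 1.000000, fail to reject H0.


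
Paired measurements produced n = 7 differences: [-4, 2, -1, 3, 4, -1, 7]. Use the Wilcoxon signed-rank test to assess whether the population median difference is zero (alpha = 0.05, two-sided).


Step 1: Drop any zero differences (none here) and take |d_i|.
|d| = [4, 2, 1, 3, 4, 1, 7]
Step 2: Midrank |d_i| (ties get averaged ranks).
ranks: |4|->5.5, |2|->3, |1|->1.5, |3|->4, |4|->5.5, |1|->1.5, |7|->7
Step 3: Attach original signs; sum ranks with positive sign and with negative sign.
W+ = 3 + 4 + 5.5 + 7 = 19.5
W- = 5.5 + 1.5 + 1.5 = 8.5
(Check: W+ + W- = 28 should equal n(n+1)/2 = 28.)
Step 4: Test statistic W = min(W+, W-) = 8.5.
Step 5: Ties in |d|, so use the tie-corrected normal approximation.
        E[W] = n(n+1)/4 = 7*8/4 = 14.
        Tie groups: |d|=1 (t=2), |d|=4 (t=2); sum(t^3 - t) = 12.
        Var[W] = n(n+1)(2n+1)/24 - sum(t^3-t)/48 = 840/24 - 12/48 = 34.75.
        z = (W - E[W]) / sqrt(Var[W]) = (8.5 - 14) / 5.8949 = -0.9330.
        Two-sided p = 2*Phi(z) = 0.350816.
Step 6: alpha = 0.05. fail to reject H0.

W+ = 19.5, W- = 8.5, W = min = 8.5, p = 0.350816, fail to reject H0.


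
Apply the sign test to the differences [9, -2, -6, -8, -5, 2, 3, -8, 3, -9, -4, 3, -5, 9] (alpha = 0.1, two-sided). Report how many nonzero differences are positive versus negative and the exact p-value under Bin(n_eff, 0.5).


Step 1: Discard zero differences. Original n = 14; n_eff = number of nonzero differences = 14.
Nonzero differences (with sign): +9, -2, -6, -8, -5, +2, +3, -8, +3, -9, -4, +3, -5, +9
Step 2: Count signs: positive = 6, negative = 8.
Step 3: Under H0: P(positive) = 0.5, so the number of positives S ~ Bin(14, 0.5).
Step 4: Two-sided exact p-value = sum of Bin(14,0.5) probabilities at or below the observed probability = 0.790527.
Step 5: alpha = 0.1. fail to reject H0.

n_eff = 14, pos = 6, neg = 8, p = 0.790527, fail to reject H0.


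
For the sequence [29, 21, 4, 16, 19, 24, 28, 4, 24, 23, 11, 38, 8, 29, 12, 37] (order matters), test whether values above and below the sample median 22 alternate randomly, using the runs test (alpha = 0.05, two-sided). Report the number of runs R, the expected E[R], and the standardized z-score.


Step 1: Compute median = 22; label A = above, B = below.
Labels in order: ABBBBAABAABABABA  (n_A = 8, n_B = 8)
Step 2: Count runs R = 11.
Step 3: Under H0 (random ordering), E[R] = 2*n_A*n_B/(n_A+n_B) + 1 = 2*8*8/16 + 1 = 9.0000.
        Var[R] = 2*n_A*n_B*(2*n_A*n_B - n_A - n_B) / ((n_A+n_B)^2 * (n_A+n_B-1)) = 14336/3840 = 3.7333.
        SD[R] = 1.9322.
Step 4: Continuity-corrected z = (R - 0.5 - E[R]) / SD[R] = (11 - 0.5 - 9.0000) / 1.9322 = 0.7763.
Step 5: Two-sided p-value via normal approximation = 2*(1 - Phi(|z|)) = 0.437558.
Step 6: alpha = 0.05. fail to reject H0.

R = 11, z = 0.7763, p = 0.437558, fail to reject H0.


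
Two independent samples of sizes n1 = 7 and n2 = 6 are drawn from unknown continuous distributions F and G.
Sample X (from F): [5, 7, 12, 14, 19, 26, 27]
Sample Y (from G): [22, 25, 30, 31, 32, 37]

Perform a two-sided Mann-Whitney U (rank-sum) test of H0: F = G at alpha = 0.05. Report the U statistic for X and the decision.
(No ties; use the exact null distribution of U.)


Step 1: Combine and sort all 13 observations; assign midranks.
sorted (value, group): (5,X), (7,X), (12,X), (14,X), (19,X), (22,Y), (25,Y), (26,X), (27,X), (30,Y), (31,Y), (32,Y), (37,Y)
ranks: 5->1, 7->2, 12->3, 14->4, 19->5, 22->6, 25->7, 26->8, 27->9, 30->10, 31->11, 32->12, 37->13
Step 2: Rank sum for X: R1 = 1 + 2 + 3 + 4 + 5 + 8 + 9 = 32.
Step 3: U_X = R1 - n1(n1+1)/2 = 32 - 7*8/2 = 32 - 28 = 4.
       U_Y = n1*n2 - U_X = 42 - 4 = 38.
Step 4: No ties, so the exact null distribution of U (based on enumerating the C(13,7) = 1716 equally likely rank assignments) gives the two-sided p-value.
Step 5: p-value = 0.013986; compare to alpha = 0.05. reject H0.

U_X = 4, p = 0.013986, reject H0 at alpha = 0.05.
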